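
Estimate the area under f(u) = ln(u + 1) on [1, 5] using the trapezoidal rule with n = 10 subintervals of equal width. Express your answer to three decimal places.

5.360

Δu = (5 − 1)/10 = 0.4.
f(1) ≈ 0.693, f(1.4) ≈ 0.875, f(1.8) ≈ 1.030, f(2.2) ≈ 1.163, f(2.6) ≈ 1.281, f(3) ≈ 1.386, f(3.4) ≈ 1.482, f(3.8) ≈ 1.569, f(4.2) ≈ 1.649, f(4.6) ≈ 1.723, f(5) ≈ 1.792.
T_10 = (Δu/2)·[f(u_0) + 2f(u_1) + ... + 2f(u_{9}) + f(u_10)].
Sum ≈ 5.360.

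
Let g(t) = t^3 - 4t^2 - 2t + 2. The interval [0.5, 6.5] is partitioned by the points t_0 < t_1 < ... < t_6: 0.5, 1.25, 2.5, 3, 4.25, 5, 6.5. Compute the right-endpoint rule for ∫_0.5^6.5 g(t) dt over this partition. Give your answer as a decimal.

126.640625

Subinterval widths: 0.75, 1.25, 0.5, 1.25, 0.75, 1.5.
Right endpoints: 1.25, 2.5, 3, 4.25, 5, 6.5.
g(1.25) = -4.796875, g(2.5) = -12.375, g(3) = -13, g(4.25) = -1.984375, g(5) = 17, g(6.5) = 94.625.
Sum = Σ Δt_i · g(t_i).
Sum = 126.640625.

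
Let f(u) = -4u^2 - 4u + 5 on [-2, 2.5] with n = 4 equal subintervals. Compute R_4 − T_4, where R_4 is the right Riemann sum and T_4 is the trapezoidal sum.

-15.1875

R_4 = -32.484375.
T_4 = -17.296875.
R_4 − T_4 = -15.1875.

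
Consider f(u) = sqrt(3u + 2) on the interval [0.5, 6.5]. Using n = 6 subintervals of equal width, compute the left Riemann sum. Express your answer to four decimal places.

19.2762

Δu = (6.5 − 0.5)/6 = 1.
Left endpoints: 0.5, 1.5, 2.5, 3.5, 4.5, 5.5.
f(0.5) ≈ 1.8708, f(1.5) ≈ 2.5495, f(2.5) ≈ 3.0822, f(3.5) ≈ 3.5355, f(4.5) ≈ 3.9370, f(5.5) ≈ 4.3012.
Sum = Δu · [f(0.5) + f(1.5) + f(2.5) + ...].
Sum ≈ 19.2762.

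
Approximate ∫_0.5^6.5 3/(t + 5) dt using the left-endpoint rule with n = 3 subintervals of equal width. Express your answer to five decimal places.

2.52249

Δt = (6.5 − 0.5)/3 = 2.
Left endpoints: 0.5, 2.5, 4.5.
f(0.5) = 6/11, f(2.5) = 0.4, f(4.5) = 6/19.
Sum = Δt · [f(0.5) + f(2.5) + f(4.5)].
Sum ≈ 2.52249.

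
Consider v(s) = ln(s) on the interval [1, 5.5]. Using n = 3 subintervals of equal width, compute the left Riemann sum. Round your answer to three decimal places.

3.454

Δs = (5.5 − 1)/3 = 1.5.
Left endpoints: 1, 2.5, 4.
v(1) ≈ 0.000, v(2.5) ≈ 0.916, v(4) ≈ 1.386.
Sum = Δs · [v(1) + v(2.5) + v(4)].
Sum ≈ 3.454.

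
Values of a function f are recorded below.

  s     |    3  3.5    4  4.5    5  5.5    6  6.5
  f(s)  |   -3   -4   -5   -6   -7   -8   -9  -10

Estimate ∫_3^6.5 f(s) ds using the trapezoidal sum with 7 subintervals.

-22.75

Δs = 0.5.
T_7 = (0.5/2)·[(-3) + 2·(-4) + 2·(-5) + 2·(-6) + 2·(-7) + 2·(-8) + 2·(-9) + (-10)] = -22.75.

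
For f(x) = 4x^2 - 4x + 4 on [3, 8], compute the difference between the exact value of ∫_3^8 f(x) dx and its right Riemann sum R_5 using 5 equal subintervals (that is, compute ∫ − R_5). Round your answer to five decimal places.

-103.33333

Exact integral: ∫_3^8 f(x) dx ≈ 556.6666667.
R_5 = 660.
Error ≈ 556.6666667 − 660 ≈ -103.33333.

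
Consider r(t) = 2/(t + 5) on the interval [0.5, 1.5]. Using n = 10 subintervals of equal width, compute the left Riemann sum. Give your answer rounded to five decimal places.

Δt = (1.5 − 0.5)/10 = 0.1.
Left endpoints: 0.5, 0.6, 0.7, 0.8, 0.9, 1, 1.1, 1.2, 1.3, 1.4.
r(0.5) = 4/11, r(0.6) = 5/14, r(0.7) = 20/57, r(0.8) = 10/29, r(0.9) = 20/59, r(1) = 1/3, r(1.1) = 20/61, r(1.2) = 10/31, r(1.3) = 20/63, r(1.4) = 0.3125.
Sum = Δt · [r(0.5) + r(0.6) + r(0.7) + ...].
Sum ≈ 0.33692.

0.33692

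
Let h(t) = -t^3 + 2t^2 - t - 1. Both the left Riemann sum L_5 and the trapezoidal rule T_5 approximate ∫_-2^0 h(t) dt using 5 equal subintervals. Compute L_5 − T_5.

3.6

L_5 = 13.2.
T_5 = 9.6.
L_5 − T_5 = 3.6.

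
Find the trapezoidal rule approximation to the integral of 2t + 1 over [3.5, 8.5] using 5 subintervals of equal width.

Δt = (8.5 − 3.5)/5 = 1.
f(3.5) = 8, f(4.5) = 10, f(5.5) = 12, f(6.5) = 14, f(7.5) = 16, f(8.5) = 18.
T_5 = (Δt/2)·[f(t_0) + 2f(t_1) + ... + 2f(t_{4}) + f(t_5)].
Sum = 65.

65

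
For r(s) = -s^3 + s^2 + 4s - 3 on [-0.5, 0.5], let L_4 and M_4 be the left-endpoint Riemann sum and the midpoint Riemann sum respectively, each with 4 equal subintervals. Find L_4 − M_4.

-0.453125

L_4 = -3.375.
M_4 = -2.921875.
L_4 − M_4 = -0.453125.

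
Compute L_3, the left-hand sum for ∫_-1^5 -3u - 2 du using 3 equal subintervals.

Δu = (5 − (-1))/3 = 2.
Left endpoints: -1, 1, 3.
f(-1) = 1, f(1) = -5, f(3) = -11.
Sum = Δu · [f(-1) + f(1) + f(3)].
Sum = -30.

-30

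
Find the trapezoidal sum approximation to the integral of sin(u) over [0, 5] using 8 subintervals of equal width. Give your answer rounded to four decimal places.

0.6929

Δu = (5 − 0)/8 = 0.625.
f(0) ≈ 0.0000, f(0.625) ≈ 0.5851, f(1.25) ≈ 0.9490, f(1.875) ≈ 0.9541, f(2.5) ≈ 0.5985, f(3.125) ≈ 0.0166, f(3.75) ≈ -0.5716, f(4.375) ≈ -0.9436, f(5) ≈ -0.9589.
T_8 = (Δu/2)·[f(u_0) + 2f(u_1) + ... + 2f(u_{7}) + f(u_8)].
Sum ≈ 0.6929.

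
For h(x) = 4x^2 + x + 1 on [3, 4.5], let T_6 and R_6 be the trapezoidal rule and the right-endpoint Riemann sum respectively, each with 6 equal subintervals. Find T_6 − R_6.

-5.8125

T_6 = 92.6875.
R_6 = 98.5.
T_6 − R_6 = -5.8125.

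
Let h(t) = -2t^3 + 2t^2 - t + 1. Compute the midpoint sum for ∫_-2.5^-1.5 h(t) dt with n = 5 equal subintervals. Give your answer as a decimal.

28.12

Δt = (-1.5 − (-2.5))/5 = 0.2.
Midpoints: -2.4, -2.2, -2, -1.8, -1.6.
h(-2.4) = 42.568, h(-2.2) = 34.176, h(-2) = 27, h(-1.8) = 20.944, h(-1.6) = 15.912.
Sum = Δt · [h(-2.4) + h(-2.2) + h(-2) + h(-1.8) + h(-1.6)].
Sum = 28.12.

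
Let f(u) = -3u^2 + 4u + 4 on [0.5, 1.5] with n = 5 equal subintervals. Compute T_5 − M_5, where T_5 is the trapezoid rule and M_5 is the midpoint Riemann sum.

-0.03

T_5 = 4.73.
M_5 = 4.76.
T_5 − M_5 = -0.03.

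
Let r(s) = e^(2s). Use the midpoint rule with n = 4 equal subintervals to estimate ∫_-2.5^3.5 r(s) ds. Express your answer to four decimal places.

386.2667

Δs = (3.5 − (-2.5))/4 = 1.5.
Midpoints: -1.75, -0.25, 1.25, 2.75.
r(-1.75) ≈ 0.0302, r(-0.25) ≈ 0.6065, r(1.25) ≈ 12.1825, r(2.75) ≈ 244.6919.
Sum = Δs · [r(-1.75) + r(-0.25) + r(1.25) + r(2.75)].
Sum ≈ 386.2667.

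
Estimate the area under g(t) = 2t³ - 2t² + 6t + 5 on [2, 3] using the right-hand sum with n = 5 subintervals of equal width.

43.32

Δt = (3 − 2)/5 = 0.2.
Right endpoints: 2.2, 2.4, 2.6, 2.8, 3.
g(2.2) = 29.816, g(2.4) = 35.528, g(2.6) = 42.232, g(2.8) = 50.024, g(3) = 59.
Sum = Δt · [g(2.2) + g(2.4) + g(2.6) + g(2.8) + g(3)].
Sum = 43.32.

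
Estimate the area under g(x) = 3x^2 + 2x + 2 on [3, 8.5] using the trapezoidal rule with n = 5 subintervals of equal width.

Δx = (8.5 − 3)/5 = 1.1.
g(3) = 35, g(4.1) = 60.63, g(5.2) = 93.52, g(6.3) = 133.67, g(7.4) = 181.08, g(8.5) = 235.75.
T_5 = (Δx/2)·[g(x_0) + 2g(x_1) + ... + 2g(x_{4}) + g(x_5)].
Sum = 664.7025.

664.7025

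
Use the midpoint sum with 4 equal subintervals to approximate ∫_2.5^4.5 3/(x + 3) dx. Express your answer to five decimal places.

0.92999

Δx = (4.5 − 2.5)/4 = 0.5.
Midpoints: 2.75, 3.25, 3.75, 4.25.
f(2.75) = 12/23, f(3.25) = 0.48, f(3.75) = 4/9, f(4.25) = 12/29.
Sum = Δx · [f(2.75) + f(3.25) + f(3.75) + f(4.25)].
Sum ≈ 0.92999.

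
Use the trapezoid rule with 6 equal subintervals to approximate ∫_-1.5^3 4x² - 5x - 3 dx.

Δx = (3 − (-1.5))/6 = 0.75.
f(-1.5) = 13.5, f(-0.75) = 3, f(0) = -3, f(0.75) = -4.5, f(1.5) = -1.5, f(2.25) = 6, f(3) = 18.
T_6 = (Δx/2)·[f(x_0) + 2f(x_1) + ... + 2f(x_{5}) + f(x_6)].
Sum = 11.8125.

11.8125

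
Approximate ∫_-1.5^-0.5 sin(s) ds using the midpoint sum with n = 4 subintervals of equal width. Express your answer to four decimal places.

-0.8090

Δs = (-0.5 − (-1.5))/4 = 0.25.
Midpoints: -1.375, -1.125, -0.875, -0.625.
f(-1.375) ≈ -0.9809, f(-1.125) ≈ -0.9023, f(-0.875) ≈ -0.7675, f(-0.625) ≈ -0.5851.
Sum = Δs · [f(-1.375) + f(-1.125) + f(-0.875) + f(-0.625)].
Sum ≈ -0.8090.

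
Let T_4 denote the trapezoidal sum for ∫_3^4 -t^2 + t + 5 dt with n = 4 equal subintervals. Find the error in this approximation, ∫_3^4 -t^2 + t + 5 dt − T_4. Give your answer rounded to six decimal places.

0.010417

Exact integral: ∫_3^4 f(t) dt ≈ -3.83333333.
T_4 = -3.84375.
Error ≈ -3.83333333 − (-3.84375) ≈ 0.010417.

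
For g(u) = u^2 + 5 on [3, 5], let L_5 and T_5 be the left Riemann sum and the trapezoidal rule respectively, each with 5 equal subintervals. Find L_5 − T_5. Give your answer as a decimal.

-3.2

L_5 = 39.52.
T_5 = 42.72.
L_5 − T_5 = -3.2.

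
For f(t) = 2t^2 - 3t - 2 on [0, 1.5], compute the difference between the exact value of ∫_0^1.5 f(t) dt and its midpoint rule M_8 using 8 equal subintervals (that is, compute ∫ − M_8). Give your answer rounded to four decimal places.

Exact integral: ∫_0^1.5 f(t) dt = -4.125.
M_8 ≈ -4.133789.
Error ≈ -4.125 − (-4.133789) ≈ 0.0088.

0.0088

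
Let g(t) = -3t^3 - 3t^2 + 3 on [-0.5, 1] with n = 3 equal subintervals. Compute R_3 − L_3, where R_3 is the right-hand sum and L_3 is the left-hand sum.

-2.8125

R_3 = 0.9375.
L_3 = 3.75.
R_3 − L_3 = -2.8125.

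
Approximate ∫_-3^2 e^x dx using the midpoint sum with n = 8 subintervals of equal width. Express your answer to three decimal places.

Δx = (2 − (-3))/8 = 0.625.
Midpoints: -2.6875, -2.0625, -1.4375, -0.8125, -0.1875, 0.4375, 1.0625, 1.6875.
f(-2.6875) ≈ 0.068, f(-2.0625) ≈ 0.127, f(-1.4375) ≈ 0.238, f(-0.8125) ≈ 0.444, f(-0.1875) ≈ 0.829, f(0.4375) ≈ 1.549, f(1.0625) ≈ 2.894, f(1.6875) ≈ 5.406.
Sum = Δx · [f(-2.6875) + f(-2.0625) + f(-1.4375) + ...].
Sum ≈ 7.221.

7.221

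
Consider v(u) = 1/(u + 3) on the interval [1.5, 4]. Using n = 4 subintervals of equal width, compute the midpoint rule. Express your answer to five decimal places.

Δu = (4 − 1.5)/4 = 0.625.
Midpoints: 1.8125, 2.4375, 3.0625, 3.6875.
v(1.8125) = 16/77, v(2.4375) = 16/87, v(3.0625) = 16/97, v(3.6875) = 16/107.
Sum = Δu · [v(1.8125) + v(2.4375) + v(3.0625) + v(3.6875)].
Sum ≈ 0.44136.

0.44136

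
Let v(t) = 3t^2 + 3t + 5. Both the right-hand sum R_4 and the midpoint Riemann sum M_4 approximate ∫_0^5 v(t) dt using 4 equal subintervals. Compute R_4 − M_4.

R_4 = 247.65625.
M_4 = 185.546875.
R_4 − M_4 = 62.109375.

62.109375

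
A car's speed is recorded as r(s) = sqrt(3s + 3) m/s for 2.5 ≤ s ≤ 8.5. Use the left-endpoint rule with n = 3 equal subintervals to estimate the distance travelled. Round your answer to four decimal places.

Δs = (8.5 − 2.5)/3 = 2.
Left endpoints: 2.5, 4.5, 6.5.
r(2.5) ≈ 3.2404, r(4.5) ≈ 4.0620, r(6.5) ≈ 4.7434.
Sum = Δs · [r(2.5) + r(4.5) + r(6.5)].
Sum ≈ 24.0916.

24.0916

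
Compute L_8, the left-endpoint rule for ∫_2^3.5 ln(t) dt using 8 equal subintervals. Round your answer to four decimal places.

Δt = (3.5 − 2)/8 = 0.1875.
Left endpoints: 2, 2.1875, 2.375, 2.5625, 2.75, 2.9375, 3.125, 3.3125.
f(2) ≈ 0.6931, f(2.1875) ≈ 0.7828, f(2.375) ≈ 0.8650, f(2.5625) ≈ 0.9410, f(2.75) ≈ 1.0116, f(2.9375) ≈ 1.0776, f(3.125) ≈ 1.1394, f(3.3125) ≈ 1.1977.
Sum = Δt · [f(2) + f(2.1875) + f(2.375) + ...].
Sum ≈ 1.4453.

1.4453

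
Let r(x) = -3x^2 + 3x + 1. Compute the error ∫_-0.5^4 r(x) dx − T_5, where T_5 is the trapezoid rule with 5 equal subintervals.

Exact integral: ∫_-0.5^4 r(x) dx = -36.
T_5 = -37.8225.
Error = -36 − (-37.8225) = 1.8225.

1.8225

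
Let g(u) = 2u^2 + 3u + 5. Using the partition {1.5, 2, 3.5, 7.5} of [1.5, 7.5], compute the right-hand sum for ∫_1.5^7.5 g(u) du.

629.5

Subinterval widths: 0.5, 1.5, 4.
Right endpoints: 2, 3.5, 7.5.
g(2) = 19, g(3.5) = 40, g(7.5) = 140.
Sum = Σ Δu_i · g(u_i).
Sum = 629.5.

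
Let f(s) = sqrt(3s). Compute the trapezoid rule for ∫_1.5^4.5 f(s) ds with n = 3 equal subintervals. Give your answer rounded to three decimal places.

8.877

Δs = (4.5 − 1.5)/3 = 1.
f(1.5) ≈ 2.121, f(2.5) ≈ 2.739, f(3.5) ≈ 3.240, f(4.5) ≈ 3.674.
T_3 = (Δs/2)·[f(s_0) + 2f(s_1) + 2f(s_2) + f(s_3)].
Sum ≈ 8.877.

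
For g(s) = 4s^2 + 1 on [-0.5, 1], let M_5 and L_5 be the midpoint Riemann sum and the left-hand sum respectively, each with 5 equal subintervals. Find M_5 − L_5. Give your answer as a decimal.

M_5 = 2.955.
L_5 = 2.64.
M_5 − L_5 = 0.315.

0.315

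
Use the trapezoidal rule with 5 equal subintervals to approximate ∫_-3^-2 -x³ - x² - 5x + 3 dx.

Δx = (-2 − (-3))/5 = 0.2.
f(-3) = 36, f(-2.8) = 31.112, f(-2.6) = 26.816, f(-2.4) = 23.064, f(-2.2) = 19.808, f(-2) = 17.
T_5 = (Δx/2)·[f(x_0) + 2f(x_1) + ... + 2f(x_{4}) + f(x_5)].
Sum = 25.46.

25.46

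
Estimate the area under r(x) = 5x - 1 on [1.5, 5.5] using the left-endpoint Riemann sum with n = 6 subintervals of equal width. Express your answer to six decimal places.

59.333333

Δx = (5.5 − 1.5)/6 = 2/3.
Left endpoints: 1.5, 13/6, 17/6, 3.5, 25/6, 29/6.
r(1.5) = 6.5, r(13/6) = 59/6, r(17/6) = 79/6, r(3.5) = 16.5, r(25/6) = 119/6, r(29/6) = 139/6.
Sum = Δx · [r(1.5) + r(13/6) + r(17/6) + ...].
Sum ≈ 59.333333.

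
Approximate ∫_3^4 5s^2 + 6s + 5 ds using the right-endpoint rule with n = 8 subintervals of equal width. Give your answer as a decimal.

90.2421875

Δs = (4 − 3)/8 = 0.125.
Right endpoints: 3.125, 3.25, 3.375, 3.5, 3.625, 3.75, 3.875, 4.
f(3.125) = 72.578125, f(3.25) = 77.3125, f(3.375) = 82.203125, f(3.5) = 87.25, f(3.625) = 92.453125, f(3.75) = 97.8125, f(3.875) = 103.328125, f(4) = 109.
Sum = Δs · [f(3.125) + f(3.25) + f(3.375) + ...].
Sum = 90.2421875.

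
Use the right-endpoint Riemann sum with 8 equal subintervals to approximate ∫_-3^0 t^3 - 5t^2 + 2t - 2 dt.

Δt = (0 − (-3))/8 = 0.375.
Right endpoints: -2.625, -2.25, -1.875, -1.5, -1.125, -0.75, -0.375, 0.
f(-2.625) = -30613/512, f(-2.25) = -43.203125, f(-1.875) = -15319/512, f(-1.5) = -19.625, f(-1.125) = -6145/512, f(-0.75) = -6.734375, f(-0.375) = -1795/512, f(0) = -2.
Sum = Δt · [f(-2.625) + f(-2.25) + f(-1.875) + ...].
Sum = -66.29296875.

-66.29296875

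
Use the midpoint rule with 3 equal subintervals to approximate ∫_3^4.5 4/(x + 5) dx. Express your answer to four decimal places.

0.6872

Δx = (4.5 − 3)/3 = 0.5.
Midpoints: 3.25, 3.75, 4.25.
f(3.25) = 16/33, f(3.75) = 16/35, f(4.25) = 16/37.
Sum = Δx · [f(3.25) + f(3.75) + f(4.25)].
Sum ≈ 0.6872.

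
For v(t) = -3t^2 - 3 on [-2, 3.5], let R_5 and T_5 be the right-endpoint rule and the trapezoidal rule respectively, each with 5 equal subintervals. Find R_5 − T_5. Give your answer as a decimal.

R_5 = -84.315.
T_5 = -70.7025.
R_5 − T_5 = -13.6125.

-13.6125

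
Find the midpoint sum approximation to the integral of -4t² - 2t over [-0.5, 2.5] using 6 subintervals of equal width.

-26.75

Δt = (2.5 − (-0.5))/6 = 0.5.
Midpoints: -0.25, 0.25, 0.75, 1.25, 1.75, 2.25.
f(-0.25) = 0.25, f(0.25) = -0.75, f(0.75) = -3.75, f(1.25) = -8.75, f(1.75) = -15.75, f(2.25) = -24.75.
Sum = Δt · [f(-0.25) + f(0.25) + f(0.75) + ...].
Sum = -26.75.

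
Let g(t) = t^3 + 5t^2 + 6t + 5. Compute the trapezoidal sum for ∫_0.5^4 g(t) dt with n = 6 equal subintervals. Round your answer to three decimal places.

237.525

Δt = (4 − 0.5)/6 = 7/12.
g(0.5) = 9.375, g(13/12) = 32209/1728, g(5/3) = 905/27, g(2.25) = 55.203125, g(17/6) = 18335/216, g(41/12) = 213845/1728, g(4) = 173.
T_6 = (Δt/2)·[g(t_0) + 2g(t_1) + ... + 2g(t_{5}) + g(t_6)].
Sum ≈ 237.525.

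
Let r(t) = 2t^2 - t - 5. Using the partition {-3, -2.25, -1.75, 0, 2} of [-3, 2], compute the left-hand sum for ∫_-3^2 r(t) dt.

10.71875

Subinterval widths: 0.75, 0.5, 1.75, 2.
Left endpoints: -3, -2.25, -1.75, 0.
r(-3) = 16, r(-2.25) = 7.375, r(-1.75) = 2.875, r(0) = -5.
Sum = Σ Δt_i · r(t_i).
Sum = 10.71875.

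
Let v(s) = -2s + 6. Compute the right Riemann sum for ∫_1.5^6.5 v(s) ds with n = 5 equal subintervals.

Δs = (6.5 − 1.5)/5 = 1.
Right endpoints: 2.5, 3.5, 4.5, 5.5, 6.5.
v(2.5) = 1, v(3.5) = -1, v(4.5) = -3, v(5.5) = -5, v(6.5) = -7.
Sum = Δs · [v(2.5) + v(3.5) + v(4.5) + v(5.5) + v(6.5)].
Sum = -15.

-15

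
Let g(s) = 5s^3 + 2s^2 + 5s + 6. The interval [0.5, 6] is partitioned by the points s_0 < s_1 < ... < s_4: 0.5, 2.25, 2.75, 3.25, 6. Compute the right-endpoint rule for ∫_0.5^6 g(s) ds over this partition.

3591.51171875

Subinterval widths: 1.75, 0.5, 0.5, 2.75.
Right endpoints: 2.25, 2.75, 3.25, 6.
g(2.25) = 84.328125, g(2.75) = 138.859375, g(3.25) = 215.015625, g(6) = 1188.
Sum = Σ Δs_i · g(s_i).
Sum = 3591.51171875.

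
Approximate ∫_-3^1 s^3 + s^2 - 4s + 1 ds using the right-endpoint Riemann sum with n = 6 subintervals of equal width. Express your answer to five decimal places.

Δs = (1 − (-3))/6 = 2/3.
Right endpoints: -7/3, -5/3, -1, -1/3, 1/3, 1.
f(-7/3) = 83/27, f(-5/3) = 157/27, f(-1) = 5, f(-1/3) = 65/27, f(1/3) = -5/27, f(1) = -1.
Sum = Δs · [f(-7/3) + f(-5/3) + f(-1) + ...].
Sum ≈ 10.07407.

10.07407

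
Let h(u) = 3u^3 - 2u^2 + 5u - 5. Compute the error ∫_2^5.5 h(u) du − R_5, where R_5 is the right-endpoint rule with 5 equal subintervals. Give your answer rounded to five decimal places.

-163.11896

Exact integral: ∫_2^5.5 h(u) du ≈ 616.8385417.
R_5 = 779.9575.
Error ≈ 616.8385417 − 779.9575 ≈ -163.11896.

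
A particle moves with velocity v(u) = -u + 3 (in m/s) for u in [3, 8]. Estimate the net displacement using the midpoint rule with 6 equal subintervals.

-12.5

Δu = (8 − 3)/6 = 5/6.
Midpoints: 41/12, 4.25, 61/12, 71/12, 6.75, 91/12.
v(41/12) = -5/12, v(4.25) = -1.25, v(61/12) = -25/12, v(71/12) = -35/12, v(6.75) = -3.75, v(91/12) = -55/12.
Sum = Δu · [v(41/12) + v(4.25) + v(61/12) + ...].
Sum = -12.5.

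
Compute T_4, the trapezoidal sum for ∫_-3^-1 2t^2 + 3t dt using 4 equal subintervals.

Δt = (-1 − (-3))/4 = 0.5.
f(-3) = 9, f(-2.5) = 5, f(-2) = 2, f(-1.5) = 0, f(-1) = -1.
T_4 = (Δt/2)·[f(t_0) + 2f(t_1) + 2f(t_2) + 2f(t_3) + f(t_4)].
Sum = 5.5.

5.5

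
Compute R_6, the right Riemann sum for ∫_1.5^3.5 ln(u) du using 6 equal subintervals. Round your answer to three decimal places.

Δu = (3.5 − 1.5)/6 = 1/3.
Right endpoints: 11/6, 13/6, 2.5, 17/6, 19/6, 3.5.
f(11/6) ≈ 0.606, f(13/6) ≈ 0.773, f(2.5) ≈ 0.916, f(17/6) ≈ 1.041, f(19/6) ≈ 1.153, f(3.5) ≈ 1.253.
Sum = Δu · [f(11/6) + f(13/6) + f(2.5) + ...].
Sum ≈ 1.914.

1.914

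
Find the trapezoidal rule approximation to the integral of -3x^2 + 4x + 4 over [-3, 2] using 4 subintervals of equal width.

Δx = (2 − (-3))/4 = 1.25.
f(-3) = -35, f(-1.75) = -12.1875, f(-0.5) = 1.25, f(0.75) = 5.3125, f(2) = 0.
T_4 = (Δx/2)·[f(x_0) + 2f(x_1) + 2f(x_2) + 2f(x_3) + f(x_4)].
Sum = -28.90625.

-28.90625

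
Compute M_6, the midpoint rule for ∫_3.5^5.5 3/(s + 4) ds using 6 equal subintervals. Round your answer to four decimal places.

0.7091

Δs = (5.5 − 3.5)/6 = 1/3.
Midpoints: 11/3, 4, 13/3, 14/3, 5, 16/3.
f(11/3) = 9/23, f(4) = 0.375, f(13/3) = 0.36, f(14/3) = 9/26, f(5) = 1/3, f(16/3) = 9/28.
Sum = Δs · [f(11/3) + f(4) + f(13/3) + ...].
Sum ≈ 0.7091.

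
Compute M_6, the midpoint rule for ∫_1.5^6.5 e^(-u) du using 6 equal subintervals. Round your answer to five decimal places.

Δu = (6.5 − 1.5)/6 = 5/6.
Midpoints: 23/12, 2.75, 43/12, 53/12, 5.25, 73/12.
f(23/12) ≈ 0.14710, f(2.75) ≈ 0.06393, f(43/12) ≈ 0.02778, f(53/12) ≈ 0.01207, f(5.25) ≈ 0.00525, f(73/12) ≈ 0.00228.
Sum = Δu · [f(23/12) + f(2.75) + f(43/12) + ...].
Sum ≈ 0.21534.

0.21534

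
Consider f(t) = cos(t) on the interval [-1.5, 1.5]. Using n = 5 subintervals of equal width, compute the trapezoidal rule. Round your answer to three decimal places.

Δt = (1.5 − (-1.5))/5 = 0.6.
f(-1.5) ≈ 0.071, f(-0.9) ≈ 0.622, f(-0.3) ≈ 0.955, f(0.3) ≈ 0.955, f(0.9) ≈ 0.622, f(1.5) ≈ 0.071.
T_5 = (Δt/2)·[f(t_0) + 2f(t_1) + ... + 2f(t_{4}) + f(t_5)].
Sum ≈ 1.935.

1.935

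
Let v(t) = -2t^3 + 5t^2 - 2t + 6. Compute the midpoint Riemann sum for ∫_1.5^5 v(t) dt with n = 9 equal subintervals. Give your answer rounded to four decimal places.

-108.3708

Δt = (5 − 1.5)/9 = 7/18.
Midpoints: 61/36, 25/12, 89/36, 103/36, 3.25, 131/36, 145/36, 53/12, 173/36.
v(61/36) = 168821/23328, v(25/12) = 4709/864, v(89/36) = 32545/23328, v(103/36) = -131437/23328, v(3.25) = -16.34375, v(131/36) = -733409/23328, v(145/36) = -1204327/23328, v(53/12) = -67055/864, v(173/36) = -2568347/23328.
Sum = Δt · [v(61/36) + v(25/12) + v(89/36) + ...].
Sum ≈ -108.3708.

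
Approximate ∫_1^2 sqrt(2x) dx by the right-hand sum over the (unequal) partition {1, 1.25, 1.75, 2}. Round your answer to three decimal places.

1.831

Subinterval widths: 0.25, 0.5, 0.25.
Right endpoints: 1.25, 1.75, 2.
f(1.25) ≈ 1.581, f(1.75) ≈ 1.871, f(2) ≈ 2.000.
Sum = Σ Δx_i · f(x_i).
Sum ≈ 1.831.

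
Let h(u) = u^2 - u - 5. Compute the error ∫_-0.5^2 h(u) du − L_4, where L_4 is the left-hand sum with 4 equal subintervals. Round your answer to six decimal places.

Exact integral: ∫_-0.5^2 h(u) du ≈ -11.66666667.
L_4 = -11.89453125.
Error ≈ -11.66666667 − (-11.89453125) ≈ 0.227865.

0.227865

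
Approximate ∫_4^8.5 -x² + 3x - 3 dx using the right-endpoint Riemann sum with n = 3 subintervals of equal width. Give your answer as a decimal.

Δx = (8.5 − 4)/3 = 1.5.
Right endpoints: 5.5, 7, 8.5.
f(5.5) = -16.75, f(7) = -31, f(8.5) = -49.75.
Sum = Δx · [f(5.5) + f(7) + f(8.5)].
Sum = -146.25.

-146.25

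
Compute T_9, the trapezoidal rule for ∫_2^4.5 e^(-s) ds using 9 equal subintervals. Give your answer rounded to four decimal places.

0.1250

Δs = (4.5 − 2)/9 = 5/18.
f(2) ≈ 0.1353, f(41/18) ≈ 0.1025, f(23/9) ≈ 0.0776, f(17/6) ≈ 0.0588, f(28/9) ≈ 0.0446, f(61/18) ≈ 0.0337, f(11/3) ≈ 0.0256, f(71/18) ≈ 0.0194, f(38/9) ≈ 0.0147, f(4.5) ≈ 0.0111.
T_9 = (Δs/2)·[f(s_0) + 2f(s_1) + ... + 2f(s_{8}) + f(s_9)].
Sum ≈ 0.1250.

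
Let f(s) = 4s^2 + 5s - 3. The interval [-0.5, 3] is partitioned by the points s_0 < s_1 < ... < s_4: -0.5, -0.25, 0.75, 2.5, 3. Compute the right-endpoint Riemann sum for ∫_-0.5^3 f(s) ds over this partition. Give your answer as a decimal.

86.375

Subinterval widths: 0.25, 1, 1.75, 0.5.
Right endpoints: -0.25, 0.75, 2.5, 3.
f(-0.25) = -4, f(0.75) = 3, f(2.5) = 34.5, f(3) = 48.
Sum = Σ Δs_i · f(s_i).
Sum = 86.375.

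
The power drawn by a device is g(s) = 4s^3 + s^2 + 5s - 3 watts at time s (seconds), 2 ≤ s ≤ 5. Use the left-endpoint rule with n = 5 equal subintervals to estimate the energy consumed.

548.04

Δs = (5 − 2)/5 = 0.6.
Left endpoints: 2, 2.6, 3.2, 3.8, 4.4.
g(2) = 43, g(2.6) = 87.064, g(3.2) = 154.312, g(3.8) = 249.928, g(4.4) = 379.096.
Sum = Δs · [g(2) + g(2.6) + g(3.2) + g(3.8) + g(4.4)].
Sum = 548.04.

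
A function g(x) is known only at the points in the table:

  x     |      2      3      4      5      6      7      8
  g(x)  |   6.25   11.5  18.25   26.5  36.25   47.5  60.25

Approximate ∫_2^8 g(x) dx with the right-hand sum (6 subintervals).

Δx = 1.
Sum = 1·[11.5 + 18.25 + 26.5 + 36.25 + 47.5 + 60.25] = 200.25.

200.25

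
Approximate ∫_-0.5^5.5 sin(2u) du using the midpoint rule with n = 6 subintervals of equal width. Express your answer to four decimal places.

0.3184

Δu = (5.5 − (-0.5))/6 = 1.
Midpoints: 0, 1, 2, 3, 4, 5.
f(0) ≈ 0.0000, f(1) ≈ 0.9093, f(2) ≈ -0.7568, f(3) ≈ -0.2794, f(4) ≈ 0.9894, f(5) ≈ -0.5440.
Sum = Δu · [f(0) + f(1) + f(2) + ...].
Sum ≈ 0.3184.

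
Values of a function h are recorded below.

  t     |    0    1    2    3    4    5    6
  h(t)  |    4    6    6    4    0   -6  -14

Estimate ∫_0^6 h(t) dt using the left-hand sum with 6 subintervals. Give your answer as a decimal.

Δt = 1.
Sum = 1·[4 + 6 + 6 + 4 + 0 + (-6)] = 14.

14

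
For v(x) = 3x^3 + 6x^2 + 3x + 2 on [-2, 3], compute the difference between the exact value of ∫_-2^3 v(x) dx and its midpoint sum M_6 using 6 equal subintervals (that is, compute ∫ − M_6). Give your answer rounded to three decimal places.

3.038

Exact integral: ∫_-2^3 v(x) dx = 136.25.
M_6 ≈ 133.21181.
Error ≈ 136.25 − 133.21181 ≈ 3.038.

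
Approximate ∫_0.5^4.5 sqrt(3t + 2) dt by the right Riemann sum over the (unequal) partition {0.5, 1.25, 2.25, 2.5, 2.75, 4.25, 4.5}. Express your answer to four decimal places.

Subinterval widths: 0.75, 1, 0.25, 0.25, 1.5, 0.25.
Right endpoints: 1.25, 2.25, 2.5, 2.75, 4.25, 4.5.
f(1.25) ≈ 2.3979, f(2.25) ≈ 2.9580, f(2.5) ≈ 3.0822, f(2.75) ≈ 3.2016, f(4.25) ≈ 3.8406, f(4.5) ≈ 3.9370.
Sum = Σ Δt_i · f(t_i).
Sum ≈ 13.0725.

13.0725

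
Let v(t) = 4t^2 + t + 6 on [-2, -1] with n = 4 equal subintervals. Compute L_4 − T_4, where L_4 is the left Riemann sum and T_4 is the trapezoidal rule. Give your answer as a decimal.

L_4 = 15.25.
T_4 = 13.875.
L_4 − T_4 = 1.375.

1.375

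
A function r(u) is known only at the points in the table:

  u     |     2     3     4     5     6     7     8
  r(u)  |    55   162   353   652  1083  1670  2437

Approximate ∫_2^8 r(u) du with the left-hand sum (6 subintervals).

Δu = 1.
Sum = 1·[55 + 162 + 353 + 652 + 1083 + 1670] = 3975.

3975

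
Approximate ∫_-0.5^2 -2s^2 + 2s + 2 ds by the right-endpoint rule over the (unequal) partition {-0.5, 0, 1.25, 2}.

Subinterval widths: 0.5, 1.25, 0.75.
Right endpoints: 0, 1.25, 2.
f(0) = 2, f(1.25) = 1.375, f(2) = -2.
Sum = Σ Δs_i · f(s_i).
Sum = 1.21875.

1.21875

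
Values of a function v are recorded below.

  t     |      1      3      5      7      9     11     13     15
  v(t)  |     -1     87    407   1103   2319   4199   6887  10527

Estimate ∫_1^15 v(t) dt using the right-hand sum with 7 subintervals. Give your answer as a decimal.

51058

Δt = 2.
Sum = 2·[87 + 407 + 1103 + 2319 + 4199 + 6887 + 10527] = 51058.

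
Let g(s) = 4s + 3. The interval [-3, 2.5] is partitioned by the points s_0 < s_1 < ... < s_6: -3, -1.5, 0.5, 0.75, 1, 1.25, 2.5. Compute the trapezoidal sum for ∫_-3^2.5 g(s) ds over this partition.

Subinterval widths: 1.5, 2, 0.25, 0.25, 0.25, 1.25.
g(-3) = -9, g(-1.5) = -3, g(0.5) = 5, g(0.75) = 6, g(1) = 7, g(1.25) = 8, g(2.5) = 13.
On each subinterval the trapezoid contributes (Δs_i/2)·[g(s_{i-1}) + g(s_i)].
Sum = 11.

11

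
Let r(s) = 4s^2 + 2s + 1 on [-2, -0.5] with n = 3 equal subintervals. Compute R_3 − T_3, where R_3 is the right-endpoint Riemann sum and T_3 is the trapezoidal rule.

R_3 = 5.5.
T_3 = 8.5.
R_3 − T_3 = -3.

-3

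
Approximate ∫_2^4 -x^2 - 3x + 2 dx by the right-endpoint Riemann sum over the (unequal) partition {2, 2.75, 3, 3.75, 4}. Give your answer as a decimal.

Subinterval widths: 0.75, 0.25, 0.75, 0.25.
Right endpoints: 2.75, 3, 3.75, 4.
f(2.75) = -13.8125, f(3) = -16, f(3.75) = -23.3125, f(4) = -26.
Sum = Σ Δx_i · f(x_i).
Sum = -38.34375.

-38.34375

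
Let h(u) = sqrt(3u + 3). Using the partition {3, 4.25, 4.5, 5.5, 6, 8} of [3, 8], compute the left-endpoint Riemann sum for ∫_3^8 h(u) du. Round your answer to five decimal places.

20.75739

Subinterval widths: 1.25, 0.25, 1, 0.5, 2.
Left endpoints: 3, 4.25, 4.5, 5.5, 6.
h(3) ≈ 3.46410, h(4.25) ≈ 3.96863, h(4.5) ≈ 4.06202, h(5.5) ≈ 4.41588, h(6) ≈ 4.58258.
Sum = Σ Δu_i · h(u_i).
Sum ≈ 20.75739.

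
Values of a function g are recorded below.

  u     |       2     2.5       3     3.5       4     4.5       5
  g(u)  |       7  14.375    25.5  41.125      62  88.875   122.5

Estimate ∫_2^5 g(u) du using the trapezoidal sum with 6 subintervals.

Δu = 0.5.
T_6 = (0.5/2)·[7 + 2·14.375 + 2·25.5 + 2·41.125 + 2·62 + 2·88.875 + 122.5] = 148.3125.

148.3125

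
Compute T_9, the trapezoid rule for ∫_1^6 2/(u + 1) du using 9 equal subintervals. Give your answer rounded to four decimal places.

2.5172

Δu = (6 − 1)/9 = 5/9.
f(1) = 1, f(14/9) = 18/23, f(19/9) = 9/14, f(8/3) = 6/11, f(29/9) = 9/19, f(34/9) = 18/43, f(13/3) = 0.375, f(44/9) = 18/53, f(49/9) = 9/29, f(6) = 2/7.
T_9 = (Δu/2)·[f(u_0) + 2f(u_1) + ... + 2f(u_{8}) + f(u_9)].
Sum ≈ 2.5172.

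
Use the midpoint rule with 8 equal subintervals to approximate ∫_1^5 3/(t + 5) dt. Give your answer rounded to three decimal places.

1.532

Δt = (5 − 1)/8 = 0.5.
Midpoints: 1.25, 1.75, 2.25, 2.75, 3.25, 3.75, 4.25, 4.75.
f(1.25) = 0.48, f(1.75) = 4/9, f(2.25) = 12/29, f(2.75) = 12/31, f(3.25) = 4/11, f(3.75) = 12/35, f(4.25) = 12/37, f(4.75) = 4/13.
Sum = Δt · [f(1.25) + f(1.75) + f(2.25) + ...].
Sum ≈ 1.532.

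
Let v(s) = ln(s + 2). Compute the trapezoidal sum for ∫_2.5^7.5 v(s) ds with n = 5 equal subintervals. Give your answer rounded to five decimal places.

9.60920

Δs = (7.5 − 2.5)/5 = 1.
v(2.5) ≈ 1.50408, v(3.5) ≈ 1.70475, v(4.5) ≈ 1.87180, v(5.5) ≈ 2.01490, v(6.5) ≈ 2.14007, v(7.5) ≈ 2.25129.
T_5 = (Δs/2)·[v(s_0) + 2v(s_1) + ... + 2v(s_{4}) + v(s_5)].
Sum ≈ 9.60920.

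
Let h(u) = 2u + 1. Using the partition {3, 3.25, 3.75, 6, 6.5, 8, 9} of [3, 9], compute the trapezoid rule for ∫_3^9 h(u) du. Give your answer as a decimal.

Subinterval widths: 0.25, 0.5, 2.25, 0.5, 1.5, 1.
h(3) = 7, h(3.25) = 7.5, h(3.75) = 8.5, h(6) = 13, h(6.5) = 14, h(8) = 17, h(9) = 19.
On each subinterval the trapezoid contributes (Δu_i/2)·[h(u_{i-1}) + h(u_i)].
Sum = 78.

78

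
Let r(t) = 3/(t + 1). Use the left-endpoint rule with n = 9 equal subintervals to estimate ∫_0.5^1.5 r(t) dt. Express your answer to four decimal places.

Δt = (1.5 − 0.5)/9 = 1/9.
Left endpoints: 0.5, 11/18, 13/18, 5/6, 17/18, 19/18, 7/6, 23/18, 25/18.
r(0.5) = 2, r(11/18) = 54/29, r(13/18) = 54/31, r(5/6) = 18/11, r(17/18) = 54/35, r(19/18) = 54/37, r(7/6) = 18/13, r(23/18) = 54/41, r(25/18) = 54/43.
Sum = Δt · [r(0.5) + r(11/18) + r(13/18) + ...].
Sum ≈ 1.5778.

1.5778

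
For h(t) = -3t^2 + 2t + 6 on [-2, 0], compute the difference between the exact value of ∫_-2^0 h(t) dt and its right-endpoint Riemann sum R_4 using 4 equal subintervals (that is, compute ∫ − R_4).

-3.75

Exact integral: ∫_-2^0 h(t) dt = 0.
R_4 = 3.75.
Error = 0 − 3.75 = -3.75.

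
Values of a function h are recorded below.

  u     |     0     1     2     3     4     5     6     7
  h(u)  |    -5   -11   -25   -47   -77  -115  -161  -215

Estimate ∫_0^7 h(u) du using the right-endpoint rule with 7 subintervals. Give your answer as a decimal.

-651

Δu = 1.
Sum = 1·[(-11) + (-25) + (-47) + (-77) + (-115) + (-161) + (-215)] = -651.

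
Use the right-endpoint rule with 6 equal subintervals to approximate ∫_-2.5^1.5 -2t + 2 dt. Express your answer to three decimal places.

9.333

Δt = (1.5 − (-2.5))/6 = 2/3.
Right endpoints: -11/6, -7/6, -0.5, 1/6, 5/6, 1.5.
f(-11/6) = 17/3, f(-7/6) = 13/3, f(-0.5) = 3, f(1/6) = 5/3, f(5/6) = 1/3, f(1.5) = -1.
Sum = Δt · [f(-11/6) + f(-7/6) + f(-0.5) + ...].
Sum ≈ 9.333.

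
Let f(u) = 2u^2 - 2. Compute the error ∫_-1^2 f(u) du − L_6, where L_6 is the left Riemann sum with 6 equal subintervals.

1.25

Exact integral: ∫_-1^2 f(u) du = 0.
L_6 = -1.25.
Error = 0 − (-1.25) = 1.25.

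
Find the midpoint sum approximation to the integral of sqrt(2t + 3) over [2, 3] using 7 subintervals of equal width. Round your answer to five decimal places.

Δt = (3 − 2)/7 = 1/7.
Midpoints: 29/14, 31/14, 33/14, 2.5, 37/14, 39/14, 41/14.
f(29/14) ≈ 2.67261, f(31/14) ≈ 2.72554, f(33/14) ≈ 2.77746, f(2.5) ≈ 2.82843, f(37/14) ≈ 2.87849, f(39/14) ≈ 2.92770, f(41/14) ≈ 2.97610.
Sum = Δt · [f(29/14) + f(31/14) + f(33/14) + ...].
Sum ≈ 2.82662.

2.82662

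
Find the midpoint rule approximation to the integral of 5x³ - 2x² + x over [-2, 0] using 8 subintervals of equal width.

Δx = (0 − (-2))/8 = 0.25.
Midpoints: -1.875, -1.625, -1.375, -1.125, -0.875, -0.625, -0.375, -0.125.
f(-1.875) = -21435/512, f(-1.625) = -14521/512, f(-1.375) = -9295/512, f(-1.125) = -5517/512, f(-0.875) = -2947/512, f(-0.625) = -1345/512, f(-0.375) = -471/512, f(-0.125) = -85/512.
Sum = Δx · [f(-1.875) + f(-1.625) + f(-1.375) + ...].
Sum = -27.15625.

-27.15625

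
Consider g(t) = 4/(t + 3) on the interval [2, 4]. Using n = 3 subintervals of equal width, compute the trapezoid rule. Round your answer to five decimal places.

Δt = (4 − 2)/3 = 2/3.
g(2) = 0.8, g(8/3) = 12/17, g(10/3) = 12/19, g(4) = 4/7.
T_3 = (Δt/2)·[g(t_0) + 2g(t_1) + 2g(t_2) + g(t_3)].
Sum ≈ 1.34878.

1.34878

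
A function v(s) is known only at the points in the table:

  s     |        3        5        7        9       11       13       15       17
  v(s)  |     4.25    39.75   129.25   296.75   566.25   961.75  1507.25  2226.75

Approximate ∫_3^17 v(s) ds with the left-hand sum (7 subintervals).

7010.5

Δs = 2.
Sum = 2·[4.25 + 39.75 + 129.25 + 296.75 + 566.25 + 961.75 + 1507.25] = 7010.5.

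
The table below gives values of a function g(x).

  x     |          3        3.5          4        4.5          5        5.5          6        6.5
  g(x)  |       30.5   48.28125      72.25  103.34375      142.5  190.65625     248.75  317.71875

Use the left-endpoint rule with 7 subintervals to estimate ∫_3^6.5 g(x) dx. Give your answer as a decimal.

418.140625

Δx = 0.5.
Sum = 0.5·[30.5 + 48.28125 + 72.25 + 103.34375 + 142.5 + 190.65625 + 248.75] = 418.140625.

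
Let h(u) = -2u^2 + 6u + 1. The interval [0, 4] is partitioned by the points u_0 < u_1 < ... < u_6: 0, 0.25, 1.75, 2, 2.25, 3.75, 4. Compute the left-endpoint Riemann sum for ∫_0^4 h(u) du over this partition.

Subinterval widths: 0.25, 1.5, 0.25, 0.25, 1.5, 0.25.
Left endpoints: 0, 0.25, 1.75, 2, 2.25, 3.75.
h(0) = 1, h(0.25) = 2.375, h(1.75) = 5.375, h(2) = 5, h(2.25) = 4.375, h(3.75) = -4.625.
Sum = Σ Δu_i · h(u_i).
Sum = 11.8125.

11.8125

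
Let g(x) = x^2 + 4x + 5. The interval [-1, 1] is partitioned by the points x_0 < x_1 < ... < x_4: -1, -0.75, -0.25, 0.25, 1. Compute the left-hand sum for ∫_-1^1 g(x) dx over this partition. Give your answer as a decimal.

8.359375

Subinterval widths: 0.25, 0.5, 0.5, 0.75.
Left endpoints: -1, -0.75, -0.25, 0.25.
g(-1) = 2, g(-0.75) = 2.5625, g(-0.25) = 4.0625, g(0.25) = 6.0625.
Sum = Σ Δx_i · g(x_i).
Sum = 8.359375.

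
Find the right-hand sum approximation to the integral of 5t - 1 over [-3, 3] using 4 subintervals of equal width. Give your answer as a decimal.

Δt = (3 − (-3))/4 = 1.5.
Right endpoints: -1.5, 0, 1.5, 3.
f(-1.5) = -8.5, f(0) = -1, f(1.5) = 6.5, f(3) = 14.
Sum = Δt · [f(-1.5) + f(0) + f(1.5) + f(3)].
Sum = 16.5.

16.5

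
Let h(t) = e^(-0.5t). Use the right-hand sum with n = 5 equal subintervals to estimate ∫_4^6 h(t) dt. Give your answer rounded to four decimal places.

0.1546

Δt = (6 − 4)/5 = 0.4.
Right endpoints: 4.4, 4.8, 5.2, 5.6, 6.
h(4.4) ≈ 0.1108, h(4.8) ≈ 0.0907, h(5.2) ≈ 0.0743, h(5.6) ≈ 0.0608, h(6) ≈ 0.0498.
Sum = Δt · [h(4.4) + h(4.8) + h(5.2) + h(5.6) + h(6)].
Sum ≈ 0.1546.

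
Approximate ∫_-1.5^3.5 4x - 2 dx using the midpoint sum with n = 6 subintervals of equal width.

Δx = (3.5 − (-1.5))/6 = 5/6.
Midpoints: -13/12, -0.25, 7/12, 17/12, 2.25, 37/12.
f(-13/12) = -19/3, f(-0.25) = -3, f(7/12) = 1/3, f(17/12) = 11/3, f(2.25) = 7, f(37/12) = 31/3.
Sum = Δx · [f(-13/12) + f(-0.25) + f(7/12) + ...].
Sum = 10.

10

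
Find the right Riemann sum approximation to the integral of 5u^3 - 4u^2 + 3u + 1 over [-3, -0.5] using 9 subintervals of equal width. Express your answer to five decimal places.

-124.03678

Δu = (-0.5 − (-3))/9 = 5/18.
Right endpoints: -49/18, -22/9, -13/6, -17/9, -29/18, -4/3, -19/18, -7/9, -0.5.
f(-49/18) = -802913/5832, f(-22/9) = -75281/729, f(-13/6) = -16229/216, f(-17/9) = -38371/729, f(-29/18) = -204853/5832, f(-4/3) = -593/27, f(-19/18) = -72923/5832, f(-7/9) = -4451/729, f(-0.5) = -2.125.
Sum = Δu · [f(-49/18) + f(-22/9) + f(-13/6) + ...].
Sum ≈ -124.03678.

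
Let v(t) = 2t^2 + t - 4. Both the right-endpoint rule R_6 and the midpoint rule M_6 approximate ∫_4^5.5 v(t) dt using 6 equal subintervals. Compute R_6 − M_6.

3.796875

R_6 = 73.15625.
M_6 = 69.359375.
R_6 − M_6 = 3.796875.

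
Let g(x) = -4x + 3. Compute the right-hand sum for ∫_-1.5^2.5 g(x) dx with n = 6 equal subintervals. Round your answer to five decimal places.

Δx = (2.5 − (-1.5))/6 = 2/3.
Right endpoints: -5/6, -1/6, 0.5, 7/6, 11/6, 2.5.
g(-5/6) = 19/3, g(-1/6) = 11/3, g(0.5) = 1, g(7/6) = -5/3, g(11/6) = -13/3, g(2.5) = -7.
Sum = Δx · [g(-5/6) + g(-1/6) + g(0.5) + ...].
Sum ≈ -1.33333.

-1.33333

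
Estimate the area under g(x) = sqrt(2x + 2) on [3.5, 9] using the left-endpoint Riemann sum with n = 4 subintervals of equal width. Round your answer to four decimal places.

Δx = (9 − 3.5)/4 = 1.375.
Left endpoints: 3.5, 4.875, 6.25, 7.625.
g(3.5) ≈ 3.0000, g(4.875) ≈ 3.4278, g(6.25) ≈ 3.8079, g(7.625) ≈ 4.1533.
Sum = Δx · [g(3.5) + g(4.875) + g(6.25) + g(7.625)].
Sum ≈ 19.7849.

19.7849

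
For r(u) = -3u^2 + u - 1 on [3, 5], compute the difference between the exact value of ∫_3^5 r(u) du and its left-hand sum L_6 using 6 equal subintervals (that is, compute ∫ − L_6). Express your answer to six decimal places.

-7.555556

Exact integral: ∫_3^5 r(u) du = -92.
L_6 ≈ -84.44444444.
Error ≈ -92 − (-84.44444444) ≈ -7.555556.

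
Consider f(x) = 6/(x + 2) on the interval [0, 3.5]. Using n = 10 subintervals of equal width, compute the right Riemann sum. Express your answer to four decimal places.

Δx = (3.5 − 0)/10 = 0.35.
Right endpoints: 0.35, 0.7, 1.05, 1.4, 1.75, 2.1, 2.45, 2.8, 3.15, 3.5.
f(0.35) = 120/47, f(0.7) = 20/9, f(1.05) = 120/61, f(1.4) = 30/17, f(1.75) = 1.6, f(2.1) = 60/41, f(2.45) = 120/89, f(2.8) = 1.25, f(3.15) = 120/103, f(3.5) = 12/11.
Sum = Δx · [f(0.35) + f(0.7) + f(1.05) + ...].
Sum ≈ 5.7488.

5.7488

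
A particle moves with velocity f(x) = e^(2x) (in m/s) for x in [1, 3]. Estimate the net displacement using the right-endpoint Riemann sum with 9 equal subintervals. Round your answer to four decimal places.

245.2732

Δx = (3 − 1)/9 = 2/9.
Right endpoints: 11/9, 13/9, 5/3, 17/9, 19/9, 7/3, 23/9, 25/9, 3.
f(11/9) ≈ 11.5241, f(13/9) ≈ 17.9733, f(5/3) ≈ 28.0316, f(17/9) ≈ 43.7188, f(19/9) ≈ 68.1848, f(7/3) ≈ 106.3427, f(23/9) ≈ 165.8545, f(25/9) ≈ 258.6706, f(3) ≈ 403.4288.
Sum = Δx · [f(11/9) + f(13/9) + f(5/3) + ...].
Sum ≈ 245.2732.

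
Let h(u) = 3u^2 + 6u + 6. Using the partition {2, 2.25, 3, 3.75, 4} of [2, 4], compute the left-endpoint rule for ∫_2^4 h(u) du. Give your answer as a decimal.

89.4375

Subinterval widths: 0.25, 0.75, 0.75, 0.25.
Left endpoints: 2, 2.25, 3, 3.75.
h(2) = 30, h(2.25) = 34.6875, h(3) = 51, h(3.75) = 70.6875.
Sum = Σ Δu_i · h(u_i).
Sum = 89.4375.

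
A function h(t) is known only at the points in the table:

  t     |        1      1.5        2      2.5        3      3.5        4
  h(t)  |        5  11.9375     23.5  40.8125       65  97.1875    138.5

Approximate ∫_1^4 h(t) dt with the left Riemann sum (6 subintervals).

121.71875

Δt = 0.5.
Sum = 0.5·[5 + 11.9375 + 23.5 + 40.8125 + 65 + 97.1875] = 121.71875.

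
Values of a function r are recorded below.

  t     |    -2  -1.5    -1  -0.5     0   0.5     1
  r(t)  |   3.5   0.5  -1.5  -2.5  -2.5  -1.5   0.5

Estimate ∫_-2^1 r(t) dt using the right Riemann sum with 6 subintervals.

-3.5

Δt = 0.5.
Sum = 0.5·[0.5 + (-1.5) + (-2.5) + (-2.5) + (-1.5) + 0.5] = -3.5.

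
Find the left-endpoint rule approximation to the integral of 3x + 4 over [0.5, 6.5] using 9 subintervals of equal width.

81

Δx = (6.5 − 0.5)/9 = 2/3.
Left endpoints: 0.5, 7/6, 11/6, 2.5, 19/6, 23/6, 4.5, 31/6, 35/6.
f(0.5) = 5.5, f(7/6) = 7.5, f(11/6) = 9.5, f(2.5) = 11.5, f(19/6) = 13.5, f(23/6) = 15.5, f(4.5) = 17.5, f(31/6) = 19.5, f(35/6) = 21.5.
Sum = Δx · [f(0.5) + f(7/6) + f(11/6) + ...].
Sum = 81.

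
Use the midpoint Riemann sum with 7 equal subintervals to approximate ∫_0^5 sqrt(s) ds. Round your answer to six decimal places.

7.485566

Δs = (5 − 0)/7 = 5/7.
Midpoints: 5/14, 15/14, 25/14, 2.5, 45/14, 55/14, 65/14.
f(5/14) ≈ 0.597614, f(15/14) ≈ 1.035098, f(25/14) ≈ 1.336306, f(2.5) ≈ 1.581139, f(45/14) ≈ 1.792843, f(55/14) ≈ 1.982062, f(65/14) ≈ 2.154729.
Sum = Δs · [f(5/14) + f(15/14) + f(25/14) + ...].
Sum ≈ 7.485566.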